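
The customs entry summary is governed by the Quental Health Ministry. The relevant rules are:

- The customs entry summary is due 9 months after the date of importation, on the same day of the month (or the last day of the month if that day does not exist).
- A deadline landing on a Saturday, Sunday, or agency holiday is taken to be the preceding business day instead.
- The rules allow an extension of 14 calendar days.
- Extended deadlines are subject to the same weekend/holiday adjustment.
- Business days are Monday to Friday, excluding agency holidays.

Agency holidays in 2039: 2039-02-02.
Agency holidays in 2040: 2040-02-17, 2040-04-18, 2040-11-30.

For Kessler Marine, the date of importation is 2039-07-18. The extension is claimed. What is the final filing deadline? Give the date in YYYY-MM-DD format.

9 months after 2039-07-18, on the same day of the month, is 2040-04-18.
Because 2040-04-18 is a listed holiday, the deadline becomes 2040-04-17 (Tuesday).
Add the 14 calendar-day extension to 2040-04-17: 2040-05-01.
2040-05-01 is a Tuesday and not a listed holiday, so it stands.
Deadline: 2040-05-01.

2040-05-01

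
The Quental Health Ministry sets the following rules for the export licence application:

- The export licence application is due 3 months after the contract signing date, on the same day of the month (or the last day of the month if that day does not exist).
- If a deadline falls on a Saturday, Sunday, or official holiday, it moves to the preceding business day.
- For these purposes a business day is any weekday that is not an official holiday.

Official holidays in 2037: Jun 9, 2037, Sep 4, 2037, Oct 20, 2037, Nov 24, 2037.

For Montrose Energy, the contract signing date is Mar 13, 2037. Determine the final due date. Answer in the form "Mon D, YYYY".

Moving 3 months forward from Mar 13, 2037 on the corresponding day gives Jun 13, 2037.
Jun 13, 2037 falls on a Saturday. Rolling to the preceding business day gives Jun 12, 2037, a Friday.
So the filing is due Jun 12, 2037.

Jun 12, 2037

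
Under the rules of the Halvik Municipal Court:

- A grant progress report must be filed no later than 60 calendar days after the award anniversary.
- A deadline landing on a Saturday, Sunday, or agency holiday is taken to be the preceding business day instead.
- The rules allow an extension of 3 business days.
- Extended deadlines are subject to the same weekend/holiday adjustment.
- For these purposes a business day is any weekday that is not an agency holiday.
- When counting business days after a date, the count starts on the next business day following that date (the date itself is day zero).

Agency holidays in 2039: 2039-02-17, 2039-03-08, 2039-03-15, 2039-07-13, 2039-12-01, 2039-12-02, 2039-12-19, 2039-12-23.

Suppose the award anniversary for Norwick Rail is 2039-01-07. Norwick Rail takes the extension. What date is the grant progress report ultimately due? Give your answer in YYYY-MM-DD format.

2039-03-11

Trigger date 2039-01-07 + 60 calendar days = 2039-03-08.
Because 2039-03-08 is a listed holiday, the deadline becomes 2039-03-07 (Monday).
The 3-business-day extension runs from 2039-03-07 to 2039-03-11.
2039-03-11 (Friday) is already a business day.
So the filing is due 2039-03-11.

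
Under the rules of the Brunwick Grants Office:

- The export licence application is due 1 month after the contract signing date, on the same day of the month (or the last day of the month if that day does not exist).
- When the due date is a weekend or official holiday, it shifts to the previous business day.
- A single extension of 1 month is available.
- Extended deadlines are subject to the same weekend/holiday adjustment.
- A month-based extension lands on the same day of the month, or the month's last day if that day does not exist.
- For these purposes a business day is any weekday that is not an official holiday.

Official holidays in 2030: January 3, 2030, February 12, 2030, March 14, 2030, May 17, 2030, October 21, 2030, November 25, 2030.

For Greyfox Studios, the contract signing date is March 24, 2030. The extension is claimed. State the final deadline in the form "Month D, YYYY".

1 month after March 24, 2030, on the same day of the month, is April 24, 2030.
April 24, 2030 (Wednesday) is already a business day.
Add 1 month to April 24, 2030: May 24, 2030.
May 24, 2030 (Friday) is already a business day.
The final due date is May 24, 2030.

May 24, 2030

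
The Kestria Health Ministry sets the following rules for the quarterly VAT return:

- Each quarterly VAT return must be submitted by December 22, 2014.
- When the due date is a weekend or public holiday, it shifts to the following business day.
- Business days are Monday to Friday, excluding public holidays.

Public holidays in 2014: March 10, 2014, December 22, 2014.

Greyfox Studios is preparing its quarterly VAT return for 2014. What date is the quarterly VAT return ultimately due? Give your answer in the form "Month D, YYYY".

December 23, 2014

The statutory due date is December 22, 2014.
December 22, 2014 is a listed holiday, so it moves to the next business day, December 23, 2014 (Tuesday).
Deadline: December 23, 2014.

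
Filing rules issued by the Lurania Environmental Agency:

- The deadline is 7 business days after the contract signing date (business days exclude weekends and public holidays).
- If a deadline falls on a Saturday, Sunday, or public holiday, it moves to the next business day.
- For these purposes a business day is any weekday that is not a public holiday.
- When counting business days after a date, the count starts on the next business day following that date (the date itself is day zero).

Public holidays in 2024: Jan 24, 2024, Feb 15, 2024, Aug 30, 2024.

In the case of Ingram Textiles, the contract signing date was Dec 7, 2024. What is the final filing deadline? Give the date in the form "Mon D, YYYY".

Counting 7 business days after Dec 7, 2024 (skipping weekends and listed holidays) reaches Dec 17, 2024.
Since Dec 17, 2024 is a Tuesday and not a holiday, the date is unchanged.
So the filing is due Dec 17, 2024.

Dec 17, 2024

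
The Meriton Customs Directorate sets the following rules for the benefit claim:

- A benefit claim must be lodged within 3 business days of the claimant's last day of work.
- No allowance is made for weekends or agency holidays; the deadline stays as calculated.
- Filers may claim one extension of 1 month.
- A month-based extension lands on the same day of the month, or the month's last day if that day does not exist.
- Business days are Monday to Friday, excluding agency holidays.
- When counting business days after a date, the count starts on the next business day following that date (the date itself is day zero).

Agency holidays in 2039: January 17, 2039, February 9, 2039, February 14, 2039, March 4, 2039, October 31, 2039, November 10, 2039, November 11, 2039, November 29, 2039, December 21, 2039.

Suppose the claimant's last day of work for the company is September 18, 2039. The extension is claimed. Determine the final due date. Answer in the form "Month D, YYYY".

October 21, 2039

3 business days after September 18, 2039, excluding weekends and holidays, is September 21, 2039.
September 21, 2039 is a Wednesday; no weekend or holiday adjustment applies.
Applying the 1 month extension: 1 month after September 21, 2039 is October 21, 2039.
October 21, 2039 falls on a Friday. The rules make no weekend/holiday allowance, so it remains October 21, 2039.
Deadline: October 21, 2039.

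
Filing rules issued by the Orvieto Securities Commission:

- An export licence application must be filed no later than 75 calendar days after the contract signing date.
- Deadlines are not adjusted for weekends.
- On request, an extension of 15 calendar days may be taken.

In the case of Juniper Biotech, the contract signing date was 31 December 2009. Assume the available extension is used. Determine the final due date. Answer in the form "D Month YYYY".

Adding 75 calendar days to 31 December 2009 gives 16 March 2010.
16 March 2010 is a Tuesday; no weekend or holiday adjustment applies.
With the 15-day extension, 16 March 2010 becomes 31 March 2010.
31 March 2010 is a Wednesday; no weekend or holiday adjustment applies.
So the filing is due 31 March 2010.

31 March 2010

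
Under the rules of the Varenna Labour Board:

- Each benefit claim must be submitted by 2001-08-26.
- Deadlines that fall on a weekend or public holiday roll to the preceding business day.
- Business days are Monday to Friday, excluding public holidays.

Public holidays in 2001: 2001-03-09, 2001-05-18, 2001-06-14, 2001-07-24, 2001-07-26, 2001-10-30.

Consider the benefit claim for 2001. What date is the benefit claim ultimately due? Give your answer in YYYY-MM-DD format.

2001-08-24

The stated deadline is 2001-08-26.
2001-08-26 is a Sunday; the preceding business day is 2001-08-24 (Friday).
The final due date is 2001-08-24.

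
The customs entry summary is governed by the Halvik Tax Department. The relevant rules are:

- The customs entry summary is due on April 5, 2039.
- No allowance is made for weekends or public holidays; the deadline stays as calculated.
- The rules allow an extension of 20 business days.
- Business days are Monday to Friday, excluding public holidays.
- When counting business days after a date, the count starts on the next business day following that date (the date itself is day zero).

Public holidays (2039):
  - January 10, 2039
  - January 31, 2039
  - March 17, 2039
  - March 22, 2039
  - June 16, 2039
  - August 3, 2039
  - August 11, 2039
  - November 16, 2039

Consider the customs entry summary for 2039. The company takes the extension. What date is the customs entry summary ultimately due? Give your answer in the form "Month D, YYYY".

May 3, 2039

The statutory due date is April 5, 2039.
No adjustment is made for weekends or holidays, so April 5, 2039 stands.
Applying the 20-business-day extension: 20 business days after April 5, 2039 is May 3, 2039.
No adjustment is made for weekends or holidays, so May 3, 2039 stands.
So the filing is due May 3, 2039.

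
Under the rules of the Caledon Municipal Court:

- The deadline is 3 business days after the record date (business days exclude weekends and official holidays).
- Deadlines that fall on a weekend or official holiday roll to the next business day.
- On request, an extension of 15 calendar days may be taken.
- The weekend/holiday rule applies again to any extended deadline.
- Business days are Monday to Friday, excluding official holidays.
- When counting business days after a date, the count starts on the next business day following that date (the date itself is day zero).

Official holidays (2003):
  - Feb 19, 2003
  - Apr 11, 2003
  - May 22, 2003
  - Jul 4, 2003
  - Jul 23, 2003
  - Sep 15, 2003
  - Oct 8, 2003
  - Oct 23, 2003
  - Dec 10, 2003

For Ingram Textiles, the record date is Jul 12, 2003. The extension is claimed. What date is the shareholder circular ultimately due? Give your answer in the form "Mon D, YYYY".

Jul 31, 2003

3 business days after Jul 12, 2003, excluding weekends and holidays, is Jul 16, 2003.
Jul 16, 2003 is a Wednesday and not a listed holiday, so it stands.
Add the 15 calendar-day extension to Jul 16, 2003: Jul 31, 2003.
Jul 31, 2003 is a Thursday and not a listed holiday, so it stands.
So the filing is due Jul 31, 2003.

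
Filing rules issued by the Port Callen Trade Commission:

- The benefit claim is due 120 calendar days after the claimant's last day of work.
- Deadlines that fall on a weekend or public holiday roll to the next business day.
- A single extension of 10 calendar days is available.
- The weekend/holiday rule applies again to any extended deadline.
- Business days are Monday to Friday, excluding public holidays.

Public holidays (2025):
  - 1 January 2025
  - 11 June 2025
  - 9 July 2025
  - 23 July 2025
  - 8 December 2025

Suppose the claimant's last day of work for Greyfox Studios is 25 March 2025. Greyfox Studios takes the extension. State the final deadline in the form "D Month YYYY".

4 August 2025

Adding 120 calendar days to 25 March 2025 gives 23 July 2025.
23 July 2025 falls on a listed holiday. Rolling to the next business day gives 24 July 2025, a Thursday.
Applying the 10-calendar-day extension: 24 July 2025 + 10 days = 3 August 2025.
3 August 2025 is a Sunday; the next business day is 4 August 2025 (Monday).
The final due date is 4 August 2025.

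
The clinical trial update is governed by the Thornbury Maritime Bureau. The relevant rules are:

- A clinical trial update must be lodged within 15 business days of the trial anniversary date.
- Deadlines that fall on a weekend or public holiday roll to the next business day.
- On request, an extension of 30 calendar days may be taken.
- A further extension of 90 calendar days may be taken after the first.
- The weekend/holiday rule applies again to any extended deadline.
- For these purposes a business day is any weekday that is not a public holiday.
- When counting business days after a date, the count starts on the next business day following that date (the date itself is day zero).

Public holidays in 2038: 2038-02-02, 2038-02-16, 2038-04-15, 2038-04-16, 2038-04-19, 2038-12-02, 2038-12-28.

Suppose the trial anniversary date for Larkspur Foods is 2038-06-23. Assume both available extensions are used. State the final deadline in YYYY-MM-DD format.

2038-11-11

15 business days after 2038-06-23, excluding weekends and holidays, is 2038-07-14.
Since 2038-07-14 is a Wednesday and not a holiday, the date is unchanged.
The 30-calendar-day extension moves the deadline from 2038-07-14 to 2038-08-13.
2038-08-13 is a Friday and not a listed holiday, so it stands.
With the 90-day extension, 2038-08-13 becomes 2038-11-11.
2038-11-11 (Thursday) is already a business day.
Final deadline: 2038-11-11.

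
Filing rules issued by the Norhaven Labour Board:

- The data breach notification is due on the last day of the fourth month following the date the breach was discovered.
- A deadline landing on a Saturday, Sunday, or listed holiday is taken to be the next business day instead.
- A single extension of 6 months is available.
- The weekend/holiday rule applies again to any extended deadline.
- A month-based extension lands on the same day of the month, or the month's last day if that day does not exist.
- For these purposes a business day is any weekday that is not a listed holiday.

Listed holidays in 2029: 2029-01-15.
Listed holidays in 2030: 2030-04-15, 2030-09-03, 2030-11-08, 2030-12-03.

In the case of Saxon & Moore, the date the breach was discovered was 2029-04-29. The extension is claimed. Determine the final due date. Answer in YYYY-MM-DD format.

4 months after 2029-04-29 is August 2029; that month ends on 2029-08-31.
2029-08-31 falls on a Friday, which is a business day, so no adjustment is needed.
Add 6 months to 2029-08-31: 2030-02-28 (day 31 does not exist in February, so the month's last day is used).
2030-02-28 is a Thursday and not a listed holiday, so it stands.
Deadline: 2030-02-28.

2030-02-28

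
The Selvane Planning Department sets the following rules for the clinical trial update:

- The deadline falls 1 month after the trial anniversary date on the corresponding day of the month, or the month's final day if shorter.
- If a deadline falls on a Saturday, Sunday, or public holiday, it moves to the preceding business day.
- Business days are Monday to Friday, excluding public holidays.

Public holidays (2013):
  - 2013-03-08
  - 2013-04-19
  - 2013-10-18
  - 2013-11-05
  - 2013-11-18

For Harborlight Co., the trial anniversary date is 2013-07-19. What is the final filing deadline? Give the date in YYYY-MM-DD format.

1 month after 2013-07-19, on the same day of the month, is 2013-08-19.
2013-08-19 (Monday) is already a business day.
Final deadline: 2013-08-19.

2013-08-19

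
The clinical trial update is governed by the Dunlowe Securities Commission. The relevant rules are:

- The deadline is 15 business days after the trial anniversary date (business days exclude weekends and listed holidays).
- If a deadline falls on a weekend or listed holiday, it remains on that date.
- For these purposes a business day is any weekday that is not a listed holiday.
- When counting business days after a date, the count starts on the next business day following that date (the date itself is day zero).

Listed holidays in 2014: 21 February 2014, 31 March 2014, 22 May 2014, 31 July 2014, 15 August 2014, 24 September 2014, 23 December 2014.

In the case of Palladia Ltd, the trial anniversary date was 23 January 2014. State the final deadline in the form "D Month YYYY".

13 February 2014

Counting 15 business days after 23 January 2014 (skipping weekends and listed holidays) reaches 13 February 2014.
13 February 2014 falls on a Thursday. The rules make no weekend/holiday allowance, so it remains 13 February 2014.
Deadline: 13 February 2014.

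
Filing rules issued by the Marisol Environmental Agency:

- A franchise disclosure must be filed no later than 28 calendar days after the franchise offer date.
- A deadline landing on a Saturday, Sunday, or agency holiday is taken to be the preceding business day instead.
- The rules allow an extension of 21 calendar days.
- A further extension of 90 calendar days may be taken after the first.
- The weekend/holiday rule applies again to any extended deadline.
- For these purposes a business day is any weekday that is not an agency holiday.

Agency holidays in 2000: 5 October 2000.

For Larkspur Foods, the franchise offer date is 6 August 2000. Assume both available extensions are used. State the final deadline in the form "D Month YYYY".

21 December 2000

From 6 August 2000, 28 calendar days later is 3 September 2000.
3 September 2000 is a Sunday, so it moves to the preceding business day, 1 September 2000 (Friday).
Applying the 21-calendar-day extension: 1 September 2000 + 21 days = 22 September 2000.
22 September 2000 falls on a Friday, which is a business day, so no adjustment is needed.
Applying the 90-calendar-day extension: 22 September 2000 + 90 days = 21 December 2000.
21 December 2000 (Thursday) is already a business day.
Final deadline: 21 December 2000.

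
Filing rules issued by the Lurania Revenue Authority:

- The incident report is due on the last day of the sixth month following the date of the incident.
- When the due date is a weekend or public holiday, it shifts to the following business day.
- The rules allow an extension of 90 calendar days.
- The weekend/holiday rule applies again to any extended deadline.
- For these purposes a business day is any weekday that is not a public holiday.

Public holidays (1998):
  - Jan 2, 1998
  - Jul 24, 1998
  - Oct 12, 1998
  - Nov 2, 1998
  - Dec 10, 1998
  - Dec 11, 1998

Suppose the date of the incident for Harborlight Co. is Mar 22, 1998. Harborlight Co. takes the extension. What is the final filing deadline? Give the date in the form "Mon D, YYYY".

The sixth month after Mar 22, 1998 is September 1998, whose last day is Sep 30, 1998.
Sep 30, 1998 (Wednesday) is already a business day.
Add the 90 calendar-day extension to Sep 30, 1998: Dec 29, 1998.
Dec 29, 1998 is a Tuesday and not a listed holiday, so it stands.
So the filing is due Dec 29, 1998.

Dec 29, 1998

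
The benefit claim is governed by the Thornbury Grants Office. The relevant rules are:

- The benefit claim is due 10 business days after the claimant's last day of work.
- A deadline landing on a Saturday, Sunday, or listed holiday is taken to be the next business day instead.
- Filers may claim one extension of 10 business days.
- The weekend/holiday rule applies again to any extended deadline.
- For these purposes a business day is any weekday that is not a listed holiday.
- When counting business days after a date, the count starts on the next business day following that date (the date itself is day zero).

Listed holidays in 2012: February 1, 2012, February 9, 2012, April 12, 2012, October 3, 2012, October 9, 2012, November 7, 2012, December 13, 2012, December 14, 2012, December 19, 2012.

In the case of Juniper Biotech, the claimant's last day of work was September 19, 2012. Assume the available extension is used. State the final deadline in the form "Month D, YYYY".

Counting 10 business days after September 19, 2012 (skipping weekends and listed holidays) reaches October 4, 2012.
October 4, 2012 falls on a Thursday, which is a business day, so no adjustment is needed.
The 10-business-day extension runs from October 4, 2012 to October 19, 2012.
October 19, 2012 (Friday) is already a business day.
Deadline: October 19, 2012.

October 19, 2012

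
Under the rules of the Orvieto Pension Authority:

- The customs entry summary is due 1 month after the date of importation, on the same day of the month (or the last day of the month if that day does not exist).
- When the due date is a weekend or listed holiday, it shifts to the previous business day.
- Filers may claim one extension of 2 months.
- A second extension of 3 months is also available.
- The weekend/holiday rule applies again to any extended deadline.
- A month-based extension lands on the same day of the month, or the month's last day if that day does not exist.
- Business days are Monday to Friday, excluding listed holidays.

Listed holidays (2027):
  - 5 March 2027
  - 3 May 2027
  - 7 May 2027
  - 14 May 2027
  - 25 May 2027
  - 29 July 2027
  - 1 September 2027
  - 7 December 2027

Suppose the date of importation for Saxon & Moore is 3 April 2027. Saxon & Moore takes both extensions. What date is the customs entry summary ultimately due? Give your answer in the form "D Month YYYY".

30 September 2027

Moving 1 month forward from 3 April 2027 on the corresponding day gives 3 May 2027.
3 May 2027 is a listed holiday, so it moves to the preceding business day, 30 April 2027 (Friday).
The 2 months extension carries 30 April 2027 to 30 June 2027.
Since 30 June 2027 is a Wednesday and not a holiday, the date is unchanged.
Applying the 3 months extension: 3 months after 30 June 2027 is 30 September 2027.
30 September 2027 falls on a Thursday, which is a business day, so no adjustment is needed.
Final deadline: 30 September 2027.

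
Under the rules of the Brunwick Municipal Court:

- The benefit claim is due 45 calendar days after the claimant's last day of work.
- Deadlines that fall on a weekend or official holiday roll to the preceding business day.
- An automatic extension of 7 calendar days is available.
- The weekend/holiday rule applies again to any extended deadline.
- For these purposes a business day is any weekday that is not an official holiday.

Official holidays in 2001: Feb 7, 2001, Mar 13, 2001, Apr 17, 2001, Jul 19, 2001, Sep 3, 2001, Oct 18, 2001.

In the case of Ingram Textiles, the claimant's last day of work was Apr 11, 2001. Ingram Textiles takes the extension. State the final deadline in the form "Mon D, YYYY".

Jun 1, 2001

45 calendar days after Apr 11, 2001 is May 26, 2001.
Because May 26, 2001 is a Saturday, the deadline becomes May 25, 2001 (Friday).
With the 7-day extension, May 25, 2001 becomes Jun 1, 2001.
Jun 1, 2001 is a Friday and not a listed holiday, so it stands.
Final deadline: Jun 1, 2001.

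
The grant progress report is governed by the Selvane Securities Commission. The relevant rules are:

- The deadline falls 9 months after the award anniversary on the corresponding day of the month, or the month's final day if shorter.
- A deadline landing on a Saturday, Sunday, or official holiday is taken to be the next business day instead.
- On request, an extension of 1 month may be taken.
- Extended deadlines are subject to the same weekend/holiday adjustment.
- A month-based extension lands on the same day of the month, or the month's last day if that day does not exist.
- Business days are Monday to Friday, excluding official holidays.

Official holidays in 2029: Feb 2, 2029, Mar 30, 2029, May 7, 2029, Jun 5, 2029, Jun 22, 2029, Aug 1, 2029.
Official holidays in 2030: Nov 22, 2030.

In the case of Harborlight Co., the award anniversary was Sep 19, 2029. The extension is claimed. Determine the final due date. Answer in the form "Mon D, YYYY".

Jul 19, 2030

Moving 9 months forward from Sep 19, 2029 on the corresponding day gives Jun 19, 2030.
Since Jun 19, 2030 is a Wednesday and not a holiday, the date is unchanged.
The 1 month extension carries Jun 19, 2030 to Jul 19, 2030.
Jul 19, 2030 (Friday) is already a business day.
The final due date is Jul 19, 2030.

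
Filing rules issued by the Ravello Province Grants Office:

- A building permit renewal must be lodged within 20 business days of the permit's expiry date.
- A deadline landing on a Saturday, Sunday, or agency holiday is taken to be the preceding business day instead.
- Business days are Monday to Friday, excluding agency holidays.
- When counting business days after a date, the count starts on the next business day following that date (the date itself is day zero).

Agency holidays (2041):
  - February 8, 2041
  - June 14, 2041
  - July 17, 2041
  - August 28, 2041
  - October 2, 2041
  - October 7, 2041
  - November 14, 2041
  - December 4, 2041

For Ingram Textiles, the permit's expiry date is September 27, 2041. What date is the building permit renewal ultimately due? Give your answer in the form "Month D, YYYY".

October 29, 2041

Starting the day after September 27, 2041 and counting 20 business days lands on October 29, 2041.
October 29, 2041 falls on a Tuesday, which is a business day, so no adjustment is needed.
So the filing is due October 29, 2041.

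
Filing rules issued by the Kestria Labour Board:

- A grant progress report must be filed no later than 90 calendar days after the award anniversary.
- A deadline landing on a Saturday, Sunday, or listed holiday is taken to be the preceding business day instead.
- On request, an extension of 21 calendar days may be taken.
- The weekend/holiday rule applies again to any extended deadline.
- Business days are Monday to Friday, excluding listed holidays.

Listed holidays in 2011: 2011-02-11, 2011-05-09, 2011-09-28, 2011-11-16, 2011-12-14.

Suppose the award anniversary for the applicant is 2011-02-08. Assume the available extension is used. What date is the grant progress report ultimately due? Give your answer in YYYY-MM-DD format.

2011-05-27

From 2011-02-08, 90 calendar days later is 2011-05-09.
Because 2011-05-09 is a listed holiday, the deadline becomes 2011-05-06 (Friday).
With the 21-day extension, 2011-05-06 becomes 2011-05-27.
2011-05-27 (Friday) is already a business day.
So the filing is due 2011-05-27.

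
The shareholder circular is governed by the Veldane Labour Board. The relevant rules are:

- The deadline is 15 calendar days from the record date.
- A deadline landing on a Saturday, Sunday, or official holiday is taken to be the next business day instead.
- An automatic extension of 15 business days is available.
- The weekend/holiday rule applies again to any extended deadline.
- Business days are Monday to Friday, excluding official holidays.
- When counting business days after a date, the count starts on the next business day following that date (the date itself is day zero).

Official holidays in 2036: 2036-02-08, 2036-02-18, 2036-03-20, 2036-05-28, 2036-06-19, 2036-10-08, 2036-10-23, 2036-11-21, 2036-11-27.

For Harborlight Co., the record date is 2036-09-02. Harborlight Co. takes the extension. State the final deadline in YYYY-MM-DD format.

2036-10-09

Adding 15 calendar days to 2036-09-02 gives 2036-09-17.
Since 2036-09-17 is a Wednesday and not a holiday, the date is unchanged.
The 15-business-day extension runs from 2036-09-17 to 2036-10-09.
2036-10-09 is a Thursday and not a listed holiday, so it stands.
Final deadline: 2036-10-09.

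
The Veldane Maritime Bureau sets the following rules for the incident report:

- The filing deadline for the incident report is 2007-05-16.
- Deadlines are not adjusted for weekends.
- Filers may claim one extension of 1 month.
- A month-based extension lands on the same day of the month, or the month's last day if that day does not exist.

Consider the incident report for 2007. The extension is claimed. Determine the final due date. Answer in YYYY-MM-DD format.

Start from the fixed due date, 2007-05-16.
2007-05-16 is a Wednesday; no weekend or holiday adjustment applies.
The 1 month extension carries 2007-05-16 to 2007-06-16.
No adjustment is made for weekends or holidays, so 2007-06-16 stands.
The final due date is 2007-06-16.

2007-06-16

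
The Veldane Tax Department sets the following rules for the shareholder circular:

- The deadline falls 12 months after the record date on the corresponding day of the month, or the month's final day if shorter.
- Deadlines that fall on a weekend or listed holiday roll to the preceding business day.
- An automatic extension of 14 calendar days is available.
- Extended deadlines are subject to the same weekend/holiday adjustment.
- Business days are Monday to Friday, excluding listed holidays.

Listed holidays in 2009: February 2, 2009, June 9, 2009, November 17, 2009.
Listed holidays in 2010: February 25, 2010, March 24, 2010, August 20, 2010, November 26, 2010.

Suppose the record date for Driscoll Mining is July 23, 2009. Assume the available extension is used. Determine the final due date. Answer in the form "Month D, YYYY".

12 months from July 23, 2009 is July 23, 2010.
Since July 23, 2010 is a Friday and not a holiday, the date is unchanged.
The 14-calendar-day extension moves the deadline from July 23, 2010 to August 6, 2010.
Since August 6, 2010 is a Friday and not a holiday, the date is unchanged.
Final deadline: August 6, 2010.

August 6, 2010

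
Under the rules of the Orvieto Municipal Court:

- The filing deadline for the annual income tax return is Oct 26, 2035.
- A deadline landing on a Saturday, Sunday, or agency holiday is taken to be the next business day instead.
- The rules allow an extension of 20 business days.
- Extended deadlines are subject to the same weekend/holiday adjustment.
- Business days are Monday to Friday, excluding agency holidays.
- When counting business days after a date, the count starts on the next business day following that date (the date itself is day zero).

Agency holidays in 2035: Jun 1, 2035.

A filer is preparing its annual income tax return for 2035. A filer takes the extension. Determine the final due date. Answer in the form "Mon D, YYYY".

Nov 23, 2035

The stated deadline is Oct 26, 2035.
Oct 26, 2035 is a Friday and not a listed holiday, so it stands.
The 20-business-day extension runs from Oct 26, 2035 to Nov 23, 2035.
Nov 23, 2035 is a Friday and not a listed holiday, so it stands.
So the filing is due Nov 23, 2035.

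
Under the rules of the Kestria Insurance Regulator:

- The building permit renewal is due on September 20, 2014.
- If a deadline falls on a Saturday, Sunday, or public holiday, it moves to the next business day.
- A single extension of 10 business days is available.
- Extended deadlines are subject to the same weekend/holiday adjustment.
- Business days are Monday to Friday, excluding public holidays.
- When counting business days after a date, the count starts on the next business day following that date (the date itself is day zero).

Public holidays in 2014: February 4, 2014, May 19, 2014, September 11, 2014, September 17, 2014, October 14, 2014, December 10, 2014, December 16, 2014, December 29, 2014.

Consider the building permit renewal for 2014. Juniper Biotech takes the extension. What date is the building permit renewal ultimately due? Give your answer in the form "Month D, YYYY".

The stated deadline is September 20, 2014.
Because September 20, 2014 is a Saturday, the deadline becomes September 22, 2014 (Monday).
The 10-business-day extension runs from September 22, 2014 to October 6, 2014.
October 6, 2014 (Monday) is already a business day.
Final deadline: October 6, 2014.

October 6, 2014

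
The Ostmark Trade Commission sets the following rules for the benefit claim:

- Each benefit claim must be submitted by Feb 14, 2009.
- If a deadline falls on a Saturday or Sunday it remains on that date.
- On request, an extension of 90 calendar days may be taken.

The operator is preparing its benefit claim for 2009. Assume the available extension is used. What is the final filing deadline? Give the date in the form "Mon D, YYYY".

May 15, 2009

The stated deadline is Feb 14, 2009.
Feb 14, 2009 falls on a Saturday. The rules make no weekend/holiday allowance, so it remains Feb 14, 2009.
Add the 90 calendar-day extension to Feb 14, 2009: May 15, 2009.
No adjustment is made for weekends or holidays, so May 15, 2009 stands.
So the filing is due May 15, 2009.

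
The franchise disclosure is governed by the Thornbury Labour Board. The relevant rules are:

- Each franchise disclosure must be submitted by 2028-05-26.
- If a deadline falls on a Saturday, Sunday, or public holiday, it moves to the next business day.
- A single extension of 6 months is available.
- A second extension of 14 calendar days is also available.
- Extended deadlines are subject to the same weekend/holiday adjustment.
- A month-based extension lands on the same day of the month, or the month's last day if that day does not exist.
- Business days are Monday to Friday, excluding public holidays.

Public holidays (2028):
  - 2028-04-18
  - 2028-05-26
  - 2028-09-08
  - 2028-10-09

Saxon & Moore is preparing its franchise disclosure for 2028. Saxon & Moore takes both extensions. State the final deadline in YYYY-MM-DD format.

Start from the fixed due date, 2028-05-26.
Because 2028-05-26 is a listed holiday, the deadline becomes 2028-05-29 (Monday).
Applying the 6 months extension: 6 months after 2028-05-29 is 2028-11-29.
2028-11-29 falls on a Wednesday, which is a business day, so no adjustment is needed.
With the 14-day extension, 2028-11-29 becomes 2028-12-13.
2028-12-13 falls on a Wednesday, which is a business day, so no adjustment is needed.
So the filing is due 2028-12-13.

2028-12-13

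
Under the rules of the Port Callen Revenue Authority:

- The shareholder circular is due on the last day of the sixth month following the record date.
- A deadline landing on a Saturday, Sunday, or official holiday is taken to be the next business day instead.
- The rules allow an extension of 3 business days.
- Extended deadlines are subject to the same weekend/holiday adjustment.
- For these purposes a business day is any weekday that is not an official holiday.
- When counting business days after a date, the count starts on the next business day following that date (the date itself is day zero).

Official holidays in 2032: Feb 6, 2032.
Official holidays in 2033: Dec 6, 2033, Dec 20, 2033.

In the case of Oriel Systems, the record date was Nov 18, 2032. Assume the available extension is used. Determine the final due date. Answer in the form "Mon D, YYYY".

The sixth month after Nov 18, 2032 is May 2033, whose last day is May 31, 2033.
May 31, 2033 falls on a Tuesday, which is a business day, so no adjustment is needed.
Counting 3 further business days from May 31, 2033 reaches Jun 3, 2033.
Jun 3, 2033 falls on a Friday, which is a business day, so no adjustment is needed.
Final deadline: Jun 3, 2033.

Jun 3, 2033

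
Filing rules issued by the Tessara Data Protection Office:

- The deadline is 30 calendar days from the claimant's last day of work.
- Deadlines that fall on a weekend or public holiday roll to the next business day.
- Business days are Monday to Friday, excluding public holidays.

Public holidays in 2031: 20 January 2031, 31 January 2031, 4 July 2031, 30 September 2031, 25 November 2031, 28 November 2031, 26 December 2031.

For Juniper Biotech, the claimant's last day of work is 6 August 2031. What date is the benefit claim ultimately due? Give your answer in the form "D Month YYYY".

From 6 August 2031, 30 calendar days later is 5 September 2031.
Since 5 September 2031 is a Friday and not a holiday, the date is unchanged.
Deadline: 5 September 2031.

5 September 2031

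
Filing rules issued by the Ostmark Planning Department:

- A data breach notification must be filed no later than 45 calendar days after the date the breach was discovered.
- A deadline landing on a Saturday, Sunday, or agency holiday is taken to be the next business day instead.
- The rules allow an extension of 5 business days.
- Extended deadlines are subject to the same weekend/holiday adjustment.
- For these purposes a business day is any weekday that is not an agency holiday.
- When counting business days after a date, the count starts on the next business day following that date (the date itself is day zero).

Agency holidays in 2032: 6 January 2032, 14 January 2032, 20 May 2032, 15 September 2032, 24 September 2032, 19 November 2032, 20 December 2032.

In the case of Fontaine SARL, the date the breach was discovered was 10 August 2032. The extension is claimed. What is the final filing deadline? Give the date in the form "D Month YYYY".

4 October 2032

From 10 August 2032, 45 calendar days later is 24 September 2032.
24 September 2032 is a listed holiday, so it moves to the next business day, 27 September 2032 (Monday).
The 5-business-day extension runs from 27 September 2032 to 4 October 2032.
4 October 2032 falls on a Monday, which is a business day, so no adjustment is needed.
Final deadline: 4 October 2032.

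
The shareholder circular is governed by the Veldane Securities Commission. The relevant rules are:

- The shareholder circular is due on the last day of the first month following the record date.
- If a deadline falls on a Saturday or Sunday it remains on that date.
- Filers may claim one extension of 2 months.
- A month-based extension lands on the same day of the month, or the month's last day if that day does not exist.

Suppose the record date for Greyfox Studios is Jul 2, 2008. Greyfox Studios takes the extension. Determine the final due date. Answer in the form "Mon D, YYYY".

Oct 31, 2008

1 month after Jul 2, 2008 falls in August 2008; the last day of that month is Aug 31, 2008.
Aug 31, 2008 is a Sunday; no weekend or holiday adjustment applies.
The 2 months extension carries Aug 31, 2008 to Oct 31, 2008.
No adjustment is made for weekends or holidays, so Oct 31, 2008 stands.
So the filing is due Oct 31, 2008.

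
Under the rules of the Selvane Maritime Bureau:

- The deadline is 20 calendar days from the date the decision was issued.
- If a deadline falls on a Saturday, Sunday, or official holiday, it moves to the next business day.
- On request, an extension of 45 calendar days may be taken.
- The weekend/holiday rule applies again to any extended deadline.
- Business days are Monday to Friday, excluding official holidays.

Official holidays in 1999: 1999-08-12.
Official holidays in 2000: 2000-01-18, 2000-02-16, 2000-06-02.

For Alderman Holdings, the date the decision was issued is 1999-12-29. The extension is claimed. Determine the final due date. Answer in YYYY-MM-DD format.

2000-03-06

Adding 20 calendar days to 1999-12-29 gives 2000-01-18.
2000-01-18 falls on a listed holiday. Rolling to the next business day gives 2000-01-19, a Wednesday.
With the 45-day extension, 2000-01-19 becomes 2000-03-04.
Because 2000-03-04 is a Saturday, the deadline becomes 2000-03-06 (Monday).
The final due date is 2000-03-06.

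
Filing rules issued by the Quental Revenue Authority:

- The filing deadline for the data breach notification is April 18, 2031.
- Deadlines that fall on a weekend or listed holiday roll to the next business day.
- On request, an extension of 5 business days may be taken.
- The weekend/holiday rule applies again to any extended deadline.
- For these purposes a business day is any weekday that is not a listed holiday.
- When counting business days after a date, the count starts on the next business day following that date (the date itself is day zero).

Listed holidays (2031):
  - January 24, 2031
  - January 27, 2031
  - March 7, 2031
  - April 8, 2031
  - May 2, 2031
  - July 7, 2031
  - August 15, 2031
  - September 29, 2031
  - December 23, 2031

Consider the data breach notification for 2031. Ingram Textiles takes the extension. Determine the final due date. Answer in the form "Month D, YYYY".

The statutory due date is April 18, 2031.
April 18, 2031 falls on a Friday, which is a business day, so no adjustment is needed.
The 5-business-day extension runs from April 18, 2031 to April 25, 2031.
April 25, 2031 (Friday) is already a business day.
Deadline: April 25, 2031.

April 25, 2031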